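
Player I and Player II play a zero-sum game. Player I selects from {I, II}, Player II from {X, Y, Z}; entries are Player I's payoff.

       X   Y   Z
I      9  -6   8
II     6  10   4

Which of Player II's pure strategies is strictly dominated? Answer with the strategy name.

X

Z holds Player I's payoff strictly below X in every row: 8 < 9, 4 < 6.
So X is strictly dominated for Player II.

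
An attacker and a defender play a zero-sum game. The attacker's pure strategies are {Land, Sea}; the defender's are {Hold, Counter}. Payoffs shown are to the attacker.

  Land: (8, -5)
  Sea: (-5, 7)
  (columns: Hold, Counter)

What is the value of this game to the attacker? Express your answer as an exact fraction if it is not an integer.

Row minima: Land → -5, Sea → -5; maximin = -5.
Column maxima: Hold → 8, Counter → 7; minimax = 7.
-5 ≠ 7, so there is no saddle point; optimal play is mixed.
Let the attacker play Land with probability p. Expected payoff against Hold: 8p + (-5)(1−p) = 13p − 5; against Counter: (-5)p + 7(1−p) = −12p + 7.
Setting these equal: 13p − 5 = −12p + 7 ⇒ 25p = 12 ⇒ p = 12/25, and the value is (13)·(12/25) − 5 = 31/25.
For the defender: with q = P(Hold), equating Land's and Sea's payoffs gives 13q − 5 = −12q + 7 ⇒ q = 12/25.

31/25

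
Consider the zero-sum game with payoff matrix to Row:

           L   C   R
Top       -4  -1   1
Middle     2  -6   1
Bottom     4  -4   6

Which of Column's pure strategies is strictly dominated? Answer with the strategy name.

R

C holds Row's payoff strictly below R in every row: -1 < 1, -6 < 1, -4 < 6.
So R is strictly dominated for Column.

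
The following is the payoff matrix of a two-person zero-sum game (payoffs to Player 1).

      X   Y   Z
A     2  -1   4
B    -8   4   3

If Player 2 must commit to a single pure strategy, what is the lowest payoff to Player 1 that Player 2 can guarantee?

2

Column maxima: X → 2, Y → 4, Z → 4.
The smallest of these is 2.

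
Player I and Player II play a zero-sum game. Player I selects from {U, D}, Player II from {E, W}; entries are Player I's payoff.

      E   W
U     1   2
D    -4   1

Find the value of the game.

Row minima: U → 1, D → -4; maximin = 1.
Column maxima: E → 1, W → 2; minimax = 1.
Since maximin = minimax = 1, there is a saddle point and the value is 1.

1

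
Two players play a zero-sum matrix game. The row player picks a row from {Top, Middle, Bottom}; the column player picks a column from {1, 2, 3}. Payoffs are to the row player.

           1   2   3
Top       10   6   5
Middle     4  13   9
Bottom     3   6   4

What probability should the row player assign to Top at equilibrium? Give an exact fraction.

Row minima: Top → 5, Middle → 4, Bottom → 3; maximin = 5.
Column maxima: 1 → 10, 2 → 13, 3 → 9; minimax = 9.
5 ≠ 9, so there is no saddle point; optimal play is mixed.
Bottom is strictly dominated by Middle, so the row player never plays it.
2 is strictly dominated by 3 (it gives the row player strictly more in every row), so the column player never plays it.
On the remaining 2×2 (Top, Middle vs 1, 3):
Let the row player play Top with probability p. Expected payoff against 1: 10p + 4(1−p) = 6p + 4; against 3: 5p + 9(1−p) = −4p + 9.
Setting these equal: 6p + 4 = −4p + 9 ⇒ 10p = 5 ⇒ p = 1/2, and the value is (6)·(1/2) + 4 = 7.
For the column player: with q = P(1), equating Top's and Middle's payoffs gives 5q + 5 = −5q + 9 ⇒ q = 2/5.

1/2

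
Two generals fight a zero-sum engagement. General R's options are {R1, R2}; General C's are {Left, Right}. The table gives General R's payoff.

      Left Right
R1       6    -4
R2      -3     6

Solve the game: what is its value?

24/19

Row minima: R1 → -4, R2 → -3; maximin = -3.
Column maxima: Left → 6, Right → 6; minimax = 6.
-3 ≠ 6, so there is no saddle point; optimal play is mixed.
Let General R play R1 with probability p. Expected payoff against Left: 6p + (-3)(1−p) = 9p − 3; against Right: (-4)p + 6(1−p) = −10p + 6.
Setting these equal: 9p − 3 = −10p + 6 ⇒ 19p = 9 ⇒ p = 9/19, and the value is (9)·(9/19) − 3 = 24/19.
For General C: with q = P(Left), equating R1's and R2's payoffs gives 10q − 4 = −9q + 6 ⇒ q = 10/19.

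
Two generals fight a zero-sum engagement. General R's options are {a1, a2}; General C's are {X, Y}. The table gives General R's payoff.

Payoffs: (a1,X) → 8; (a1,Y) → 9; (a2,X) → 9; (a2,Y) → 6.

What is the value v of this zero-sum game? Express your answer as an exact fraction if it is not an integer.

33/4

Row minima: a1 → 8, a2 → 6; maximin = 8.
Column maxima: X → 9, Y → 9; minimax = 9.
8 ≠ 9, so there is no saddle point; optimal play is mixed.
Let General R play a1 with probability p. Expected payoff against X: 8p + 9(1−p) = −p + 9; against Y: 9p + 6(1−p) = 3p + 6.
Setting these equal: −p + 9 = 3p + 6 ⇒ −4p = -3 ⇒ p = 3/4, and the value is (-1)·(3/4) + 9 = 33/4.
For General C: with q = P(X), equating a1's and a2's payoffs gives −q + 9 = 3q + 6 ⇒ q = 3/4.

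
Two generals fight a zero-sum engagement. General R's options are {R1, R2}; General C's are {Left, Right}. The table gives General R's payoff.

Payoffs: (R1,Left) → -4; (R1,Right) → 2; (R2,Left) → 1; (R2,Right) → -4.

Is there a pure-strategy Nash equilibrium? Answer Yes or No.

No

Row minima: R1 → -4, R2 → -4; maximin = -4.
Column maxima: Left → 1, Right → 2; minimax = 1.
-4 ≠ 1, so no pure-strategy equilibrium exists.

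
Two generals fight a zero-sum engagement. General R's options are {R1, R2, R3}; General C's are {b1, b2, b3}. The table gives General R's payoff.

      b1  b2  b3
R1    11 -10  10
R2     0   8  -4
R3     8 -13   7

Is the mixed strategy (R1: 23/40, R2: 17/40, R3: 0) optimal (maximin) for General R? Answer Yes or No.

Against b1 this mix gives (23/40)·11 + (17/40)·0 = 253/40.
Against b2 this mix gives (23/40)·(-10) + (17/40)·8 = -47/20.
Against b3 this mix gives (23/40)·10 + (17/40)·(-4) = 81/20.
General C will play b2, holding General R to -47/20. Shifting weight toward the row that does better against b2 would raise this floor (the equalizing mix achieves 5/4 against both b2 and b3), so the proposed strategy is not optimal.

No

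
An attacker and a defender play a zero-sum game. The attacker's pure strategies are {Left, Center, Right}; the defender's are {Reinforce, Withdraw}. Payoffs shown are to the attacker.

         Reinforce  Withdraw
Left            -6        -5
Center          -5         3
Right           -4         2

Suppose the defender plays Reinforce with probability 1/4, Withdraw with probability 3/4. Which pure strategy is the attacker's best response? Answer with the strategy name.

Expected payoff of Left: (1/4)·(-6) + (3/4)·(-5) = -21/4.
Expected payoff of Center: (1/4)·(-5) + (3/4)·3 = 1.
Expected payoff of Right: (1/4)·(-4) + (3/4)·2 = 1/2.
The largest is 1, so the attacker's best response is Center.

Center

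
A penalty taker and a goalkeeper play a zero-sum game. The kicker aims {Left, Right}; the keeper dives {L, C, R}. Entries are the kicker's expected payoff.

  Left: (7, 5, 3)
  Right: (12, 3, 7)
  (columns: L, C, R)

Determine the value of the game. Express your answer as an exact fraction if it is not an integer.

Row minima: Left → 3, Right → 3; maximin = 3.
Column maxima: L → 12, C → 5, R → 7; minimax = 5.
3 ≠ 5, so there is no saddle point; optimal play is mixed.
L is strictly dominated by C (it gives the kicker strictly more in every row), so the keeper never plays it.
On the remaining 2×2 (Left, Right vs C, R):
Let the kicker play Left with probability p. Expected payoff against C: 5p + 3(1−p) = 2p + 3; against R: 3p + 7(1−p) = −4p + 7.
Setting these equal: 2p + 3 = −4p + 7 ⇒ 6p = 4 ⇒ p = 2/3, and the value is (2)·(2/3) + 3 = 13/3.
For the keeper: with q = P(C), equating Left's and Right's payoffs gives 2q + 3 = −4q + 7 ⇒ q = 2/3.

13/3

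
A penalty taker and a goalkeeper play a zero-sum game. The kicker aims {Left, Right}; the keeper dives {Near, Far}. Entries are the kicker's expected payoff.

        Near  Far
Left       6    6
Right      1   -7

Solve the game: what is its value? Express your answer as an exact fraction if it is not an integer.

6

Row minima: Left → 6, Right → -7; maximin = 6.
Column maxima: Near → 6, Far → 6; minimax = 6.
Since maximin = minimax = 6, there is a saddle point and the value is 6.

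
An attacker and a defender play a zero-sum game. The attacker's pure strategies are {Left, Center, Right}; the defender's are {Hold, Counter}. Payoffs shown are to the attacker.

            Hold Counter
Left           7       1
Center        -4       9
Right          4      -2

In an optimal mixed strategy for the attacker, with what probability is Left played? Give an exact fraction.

Row minima: Left → 1, Center → -4, Right → -2; maximin = 1.
Column maxima: Hold → 7, Counter → 9; minimax = 7.
1 ≠ 7, so there is no saddle point; optimal play is mixed.
Right is strictly dominated by Left, so the attacker never plays it.
On the remaining 2×2 (Left, Center vs Hold, Counter):
Let the attacker play Left with probability p. Expected payoff against Hold: 7p + (-4)(1−p) = 11p − 4; against Counter: 1p + 9(1−p) = −8p + 9.
Setting these equal: 11p − 4 = −8p + 9 ⇒ 19p = 13 ⇒ p = 13/19, and the value is (11)·(13/19) − 4 = 67/19.
For the defender: with q = P(Hold), equating Left's and Center's payoffs gives 6q + 1 = −13q + 9 ⇒ q = 8/19.

13/19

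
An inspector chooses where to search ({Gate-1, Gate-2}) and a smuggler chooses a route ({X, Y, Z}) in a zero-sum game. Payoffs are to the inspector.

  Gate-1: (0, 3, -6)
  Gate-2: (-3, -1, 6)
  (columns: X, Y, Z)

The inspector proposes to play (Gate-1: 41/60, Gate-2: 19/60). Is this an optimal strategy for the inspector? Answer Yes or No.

Against X this mix gives (41/60)·0 + (19/60)·(-3) = -19/20.
Against Y this mix gives (41/60)·3 + (19/60)·(-1) = 26/15.
Against Z this mix gives (41/60)·(-6) + (19/60)·6 = -11/5.
The smuggler will play Z, holding the inspector to -11/5. Shifting weight toward the row that does better against Z would raise this floor (the equalizing mix achieves -6/5 against both Z and X), so the proposed strategy is not optimal.

No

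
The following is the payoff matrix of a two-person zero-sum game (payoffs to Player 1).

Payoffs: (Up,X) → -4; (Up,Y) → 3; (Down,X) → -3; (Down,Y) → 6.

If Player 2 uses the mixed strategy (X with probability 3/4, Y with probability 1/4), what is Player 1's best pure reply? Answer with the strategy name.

Expected payoff of Up: (3/4)·(-4) + (1/4)·3 = -9/4.
Expected payoff of Down: (3/4)·(-3) + (1/4)·6 = -3/4.
The largest is -3/4, so Player 1's best response is Down.

Down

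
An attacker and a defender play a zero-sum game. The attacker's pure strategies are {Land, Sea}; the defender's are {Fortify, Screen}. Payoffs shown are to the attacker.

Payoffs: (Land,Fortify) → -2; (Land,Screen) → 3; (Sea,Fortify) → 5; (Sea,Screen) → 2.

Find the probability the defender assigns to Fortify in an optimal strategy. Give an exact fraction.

1/8

Row minima: Land → -2, Sea → 2; maximin = 2.
Column maxima: Fortify → 5, Screen → 3; minimax = 3.
2 ≠ 3, so there is no saddle point; optimal play is mixed.
Let the attacker play Land with probability p. Expected payoff against Fortify: (-2)p + 5(1−p) = −7p + 5; against Screen: 3p + 2(1−p) = p + 2.
Setting these equal: −7p + 5 = p + 2 ⇒ −8p = -3 ⇒ p = 3/8, and the value is (-7)·(3/8) + 5 = 19/8.
For the defender: with q = P(Fortify), equating Land's and Sea's payoffs gives −5q + 3 = 3q + 2 ⇒ q = 1/8.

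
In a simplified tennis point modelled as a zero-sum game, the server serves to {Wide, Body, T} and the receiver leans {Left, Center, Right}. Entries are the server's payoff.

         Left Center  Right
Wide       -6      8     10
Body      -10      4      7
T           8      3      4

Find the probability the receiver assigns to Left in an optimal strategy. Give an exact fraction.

Row minima: Wide → -6, Body → -10, T → 3; maximin = 3.
Column maxima: Left → 8, Center → 8, Right → 10; minimax = 8.
3 ≠ 8, so there is no saddle point; optimal play is mixed.
Body is strictly dominated by Wide, so the server never plays it.
Right is strictly dominated by Center (it gives the server strictly more in every row), so the receiver never plays it.
On the remaining 2×2 (Wide, T vs Left, Center):
Let the server play Wide with probability p. Expected payoff against Left: (-6)p + 8(1−p) = −14p + 8; against Center: 8p + 3(1−p) = 5p + 3.
Setting these equal: −14p + 8 = 5p + 3 ⇒ −19p = -5 ⇒ p = 5/19, and the value is (-14)·(5/19) + 8 = 82/19.
For the receiver: with q = P(Left), equating Wide's and T's payoffs gives −14q + 8 = 5q + 3 ⇒ q = 5/19.

5/19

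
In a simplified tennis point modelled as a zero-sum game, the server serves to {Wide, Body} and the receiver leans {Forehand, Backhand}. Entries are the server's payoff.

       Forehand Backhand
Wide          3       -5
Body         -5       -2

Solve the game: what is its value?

-31/11

Row minima: Wide → -5, Body → -5; maximin = -5.
Column maxima: Forehand → 3, Backhand → -2; minimax = -2.
-5 ≠ -2, so there is no saddle point; optimal play is mixed.
Let the server play Wide with probability p. Expected payoff against Forehand: 3p + (-5)(1−p) = 8p − 5; against Backhand: (-5)p + (-2)(1−p) = −3p − 2.
Setting these equal: 8p − 5 = −3p − 2 ⇒ 11p = 3 ⇒ p = 3/11, and the value is (8)·(3/11) − 5 = -31/11.
For the receiver: with q = P(Forehand), equating Wide's and Body's payoffs gives 8q − 5 = −3q − 2 ⇒ q = 3/11.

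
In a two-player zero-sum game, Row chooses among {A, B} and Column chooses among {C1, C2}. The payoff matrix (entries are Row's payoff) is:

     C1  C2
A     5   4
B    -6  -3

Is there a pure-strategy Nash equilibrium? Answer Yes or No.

Row minima: A → 4, B → -6; maximin = 4.
Column maxima: C1 → 5, C2 → 4; minimax = 4.
maximin = minimax = 4, so a saddle point exists.

Yes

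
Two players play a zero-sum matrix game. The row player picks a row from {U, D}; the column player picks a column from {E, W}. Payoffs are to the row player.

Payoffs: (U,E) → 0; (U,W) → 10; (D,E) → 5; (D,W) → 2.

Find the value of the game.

Row minima: U → 0, D → 2; maximin = 2.
Column maxima: E → 5, W → 10; minimax = 5.
2 ≠ 5, so there is no saddle point; optimal play is mixed.
Let the row player play U with probability p. Expected payoff against E: 0p + 5(1−p) = −5p + 5; against W: 10p + 2(1−p) = 8p + 2.
Setting these equal: −5p + 5 = 8p + 2 ⇒ −13p = -3 ⇒ p = 3/13, and the value is (-5)·(3/13) + 5 = 50/13.
For the column player: with q = P(E), equating U's and D's payoffs gives −10q + 10 = 3q + 2 ⇒ q = 8/13.

50/13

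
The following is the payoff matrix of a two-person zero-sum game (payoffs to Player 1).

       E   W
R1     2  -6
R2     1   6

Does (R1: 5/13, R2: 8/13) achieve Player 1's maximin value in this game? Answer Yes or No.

Yes

Against E this mix gives (5/13)·2 + (8/13)·1 = 18/13.
Against W this mix gives (5/13)·(-6) + (8/13)·6 = 18/13.
All of Player 2's active replies (E, W) yield 18/13, and no column does worse for Player 1. The mix makes Player 2 indifferent and guarantees 18/13, so it is optimal.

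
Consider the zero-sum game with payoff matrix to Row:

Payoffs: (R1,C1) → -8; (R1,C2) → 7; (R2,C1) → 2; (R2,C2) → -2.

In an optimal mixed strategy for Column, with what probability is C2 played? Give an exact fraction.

10/19

Row minima: R1 → -8, R2 → -2; maximin = -2.
Column maxima: C1 → 2, C2 → 7; minimax = 2.
-2 ≠ 2, so there is no saddle point; optimal play is mixed.
Let Row play R1 with probability p. Expected payoff against C1: (-8)p + 2(1−p) = −10p + 2; against C2: 7p + (-2)(1−p) = 9p − 2.
Setting these equal: −10p + 2 = 9p − 2 ⇒ −19p = -4 ⇒ p = 4/19, and the value is (-10)·(4/19) + 2 = -2/19.
For Column: with q = P(C1), equating R1's and R2's payoffs gives −15q + 7 = 4q − 2 ⇒ q = 9/19.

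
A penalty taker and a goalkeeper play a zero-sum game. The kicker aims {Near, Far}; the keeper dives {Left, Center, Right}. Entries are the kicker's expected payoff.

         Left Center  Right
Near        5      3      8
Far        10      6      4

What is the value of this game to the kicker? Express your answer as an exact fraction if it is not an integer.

Row minima: Near → 3, Far → 4; maximin = 4.
Column maxima: Left → 10, Center → 6, Right → 8; minimax = 6.
4 ≠ 6, so there is no saddle point; optimal play is mixed.
Left is strictly dominated by Center (it gives the kicker strictly more in every row), so the keeper never plays it.
On the remaining 2×2 (Near, Far vs Center, Right):
Let the kicker play Near with probability p. Expected payoff against Center: 3p + 6(1−p) = −3p + 6; against Right: 8p + 4(1−p) = 4p + 4.
Setting these equal: −3p + 6 = 4p + 4 ⇒ −7p = -2 ⇒ p = 2/7, and the value is (-3)·(2/7) + 6 = 36/7.
For the keeper: with q = P(Center), equating Near's and Far's payoffs gives −5q + 8 = 2q + 4 ⇒ q = 4/7.

36/7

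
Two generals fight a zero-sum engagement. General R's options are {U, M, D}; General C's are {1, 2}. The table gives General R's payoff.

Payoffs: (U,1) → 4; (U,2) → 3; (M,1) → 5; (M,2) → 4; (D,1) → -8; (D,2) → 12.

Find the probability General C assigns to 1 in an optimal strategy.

Row minima: U → 3, M → 4, D → -8; maximin = 4.
Column maxima: 1 → 5, 2 → 12; minimax = 5.
4 ≠ 5, so there is no saddle point; optimal play is mixed.
U is strictly dominated by M, so General R never plays it.
On the remaining 2×2 (M, D vs 1, 2):
Let General R play M with probability p. Expected payoff against 1: 5p + (-8)(1−p) = 13p − 8; against 2: 4p + 12(1−p) = −8p + 12.
Setting these equal: 13p − 8 = −8p + 12 ⇒ 21p = 20 ⇒ p = 20/21, and the value is (13)·(20/21) − 8 = 92/21.
For General C: with q = P(1), equating M's and D's payoffs gives q + 4 = −20q + 12 ⇒ q = 8/21.

8/21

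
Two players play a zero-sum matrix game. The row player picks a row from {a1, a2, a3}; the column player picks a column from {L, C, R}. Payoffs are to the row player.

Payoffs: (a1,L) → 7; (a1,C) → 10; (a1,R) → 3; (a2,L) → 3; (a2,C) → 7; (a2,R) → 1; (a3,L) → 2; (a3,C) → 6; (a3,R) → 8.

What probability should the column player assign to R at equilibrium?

1/2

Row minima: a1 → 3, a2 → 1, a3 → 2; maximin = 3.
Column maxima: L → 7, C → 10, R → 8; minimax = 7.
3 ≠ 7, so there is no saddle point; optimal play is mixed.
a2 is strictly dominated by a1, so the row player never plays it.
C is strictly dominated by L (it gives the row player strictly more in every row), so the column player never plays it.
On the remaining 2×2 (a1, a3 vs L, R):
Let the row player play a1 with probability p. Expected payoff against L: 7p + 2(1−p) = 5p + 2; against R: 3p + 8(1−p) = −5p + 8.
Setting these equal: 5p + 2 = −5p + 8 ⇒ 10p = 6 ⇒ p = 3/5, and the value is (5)·(3/5) + 2 = 5.
For the column player: with q = P(L), equating a1's and a3's payoffs gives 4q + 3 = −6q + 8 ⇒ q = 1/2.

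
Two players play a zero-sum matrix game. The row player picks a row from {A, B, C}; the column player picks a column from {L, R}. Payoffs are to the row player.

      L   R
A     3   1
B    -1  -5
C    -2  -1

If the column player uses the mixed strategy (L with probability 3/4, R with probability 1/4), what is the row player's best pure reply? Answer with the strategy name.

A

Expected payoff of A: (3/4)·3 + (1/4)·1 = 5/2.
Expected payoff of B: (3/4)·(-1) + (1/4)·(-5) = -2.
Expected payoff of C: (3/4)·(-2) + (1/4)·(-1) = -7/4.
The largest is 5/2, so the row player's best response is A.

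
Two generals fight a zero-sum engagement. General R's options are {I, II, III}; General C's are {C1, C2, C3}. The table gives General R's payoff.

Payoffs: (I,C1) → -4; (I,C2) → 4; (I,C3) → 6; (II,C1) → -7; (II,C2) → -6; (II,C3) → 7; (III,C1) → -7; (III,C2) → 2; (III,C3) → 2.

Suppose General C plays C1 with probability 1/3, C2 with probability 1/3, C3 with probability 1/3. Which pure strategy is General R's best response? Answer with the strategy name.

Expected payoff of I: (1/3)·(-4) + (1/3)·4 + (1/3)·6 = 2.
Expected payoff of II: (1/3)·(-7) + (1/3)·(-6) + (1/3)·7 = -2.
Expected payoff of III: (1/3)·(-7) + (1/3)·2 + (1/3)·2 = -1.
The largest is 2, so General R's best response is I.

I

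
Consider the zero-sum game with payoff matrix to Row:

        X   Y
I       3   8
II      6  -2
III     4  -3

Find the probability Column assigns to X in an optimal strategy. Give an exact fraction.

Row minima: I → 3, II → -2, III → -3; maximin = 3.
Column maxima: X → 6, Y → 8; minimax = 6.
3 ≠ 6, so there is no saddle point; optimal play is mixed.
III is strictly dominated by II, so Row never plays it.
On the remaining 2×2 (I, II vs X, Y):
Let Row play I with probability p. Expected payoff against X: 3p + 6(1−p) = −3p + 6; against Y: 8p + (-2)(1−p) = 10p − 2.
Setting these equal: −3p + 6 = 10p − 2 ⇒ −13p = -8 ⇒ p = 8/13, and the value is (-3)·(8/13) + 6 = 54/13.
For Column: with q = P(X), equating I's and II's payoffs gives −5q + 8 = 8q − 2 ⇒ q = 10/13.

10/13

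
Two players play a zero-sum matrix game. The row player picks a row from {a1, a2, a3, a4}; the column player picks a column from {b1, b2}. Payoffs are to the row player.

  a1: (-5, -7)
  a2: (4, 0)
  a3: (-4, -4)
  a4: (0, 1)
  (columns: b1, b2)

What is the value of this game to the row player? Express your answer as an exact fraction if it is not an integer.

Row minima: a1 → -7, a2 → 0, a3 → -4, a4 → 0; maximin = 0.
Column maxima: b1 → 4, b2 → 1; minimax = 1.
0 ≠ 1, so there is no saddle point; optimal play is mixed.
a1 is strictly dominated by a2, so the row player never plays it.
a3 is strictly dominated by a2, so the row player never plays it.
On the remaining 2×2 (a2, a4 vs b1, b2):
Let the row player play a2 with probability p. Expected payoff against b1: 4p + 0(1−p) = 4p; against b2: 0p + 1(1−p) = −p + 1.
Setting these equal: 4p = −p + 1 ⇒ 5p = 1 ⇒ p = 1/5, and the value is (4)·(1/5) = 4/5.
For the column player: with q = P(b1), equating a2's and a4's payoffs gives 4q = −q + 1 ⇒ q = 1/5.

4/5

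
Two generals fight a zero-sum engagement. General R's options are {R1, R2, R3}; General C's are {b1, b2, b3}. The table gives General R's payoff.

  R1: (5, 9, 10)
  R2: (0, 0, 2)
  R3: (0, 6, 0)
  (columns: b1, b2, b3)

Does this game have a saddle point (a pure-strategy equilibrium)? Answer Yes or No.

Row minima: R1 → 5, R2 → 0, R3 → 0; maximin = 5.
Column maxima: b1 → 5, b2 → 9, b3 → 10; minimax = 5.
maximin = minimax = 5, so a saddle point exists.

Yes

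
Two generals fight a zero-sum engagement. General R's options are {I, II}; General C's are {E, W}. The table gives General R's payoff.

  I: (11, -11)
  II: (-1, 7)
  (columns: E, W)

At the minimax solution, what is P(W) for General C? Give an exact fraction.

2/5

Row minima: I → -11, II → -1; maximin = -1.
Column maxima: E → 11, W → 7; minimax = 7.
-1 ≠ 7, so there is no saddle point; optimal play is mixed.
Let General R play I with probability p. Expected payoff against E: 11p + (-1)(1−p) = 12p − 1; against W: (-11)p + 7(1−p) = −18p + 7.
Setting these equal: 12p − 1 = −18p + 7 ⇒ 30p = 8 ⇒ p = 4/15, and the value is (12)·(4/15) − 1 = 11/5.
For General C: with q = P(E), equating I's and II's payoffs gives 22q − 11 = −8q + 7 ⇒ q = 3/5.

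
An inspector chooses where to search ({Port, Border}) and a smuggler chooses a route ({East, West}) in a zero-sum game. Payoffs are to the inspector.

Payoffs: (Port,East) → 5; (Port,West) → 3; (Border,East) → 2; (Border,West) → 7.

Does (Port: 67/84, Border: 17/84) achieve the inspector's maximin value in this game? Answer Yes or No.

Against East this mix gives (67/84)·5 + (17/84)·2 = 123/28.
Against West this mix gives (67/84)·3 + (17/84)·7 = 80/21.
The smuggler will play West, holding the inspector to 80/21. Shifting weight toward the row that does better against West would raise this floor (the equalizing mix achieves 29/7 against both West and East), so the proposed strategy is not optimal.

No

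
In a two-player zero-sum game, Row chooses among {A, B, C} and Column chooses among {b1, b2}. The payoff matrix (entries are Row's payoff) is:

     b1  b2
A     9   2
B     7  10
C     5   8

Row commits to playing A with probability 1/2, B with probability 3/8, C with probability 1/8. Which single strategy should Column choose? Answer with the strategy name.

b2

If Column plays b1, Row's expected payoff is (1/2)·9 + (3/8)·7 + (1/8)·5 = 31/4.
If Column plays b2, Row's expected payoff is (1/2)·2 + (3/8)·10 + (1/8)·8 = 23/4.
Column minimizes Row's payoff; the smallest is 23/4, so the best response is b2.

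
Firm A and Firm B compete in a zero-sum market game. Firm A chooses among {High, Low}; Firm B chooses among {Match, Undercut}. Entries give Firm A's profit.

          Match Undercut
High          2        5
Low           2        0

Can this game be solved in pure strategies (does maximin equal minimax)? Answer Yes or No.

Row minima: High → 2, Low → 0; maximin = 2.
Column maxima: Match → 2, Undercut → 5; minimax = 2.
maximin = minimax = 2, so a saddle point exists.

Yes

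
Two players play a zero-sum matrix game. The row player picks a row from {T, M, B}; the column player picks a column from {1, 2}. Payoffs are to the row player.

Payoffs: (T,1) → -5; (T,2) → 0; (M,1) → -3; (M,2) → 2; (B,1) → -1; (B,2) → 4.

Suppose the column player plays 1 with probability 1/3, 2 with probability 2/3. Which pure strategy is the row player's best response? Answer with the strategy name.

Expected payoff of T: (1/3)·(-5) + (2/3)·0 = -5/3.
Expected payoff of M: (1/3)·(-3) + (2/3)·2 = 1/3.
Expected payoff of B: (1/3)·(-1) + (2/3)·4 = 7/3.
The largest is 7/3, so the row player's best response is B.

B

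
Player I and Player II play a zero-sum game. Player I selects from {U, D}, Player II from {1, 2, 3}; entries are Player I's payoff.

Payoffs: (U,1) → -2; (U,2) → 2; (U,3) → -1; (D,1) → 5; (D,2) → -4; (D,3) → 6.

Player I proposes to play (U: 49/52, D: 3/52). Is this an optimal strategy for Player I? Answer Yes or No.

Against 1 this mix gives (49/52)·(-2) + (3/52)·5 = -83/52.
Against 2 this mix gives (49/52)·2 + (3/52)·(-4) = 43/26.
Against 3 this mix gives (49/52)·(-1) + (3/52)·6 = -31/52.
Player II will play 1, holding Player I to -83/52. Shifting weight toward the row that does better against 1 would raise this floor (the equalizing mix achieves 2/13 against both 1 and 2), so the proposed strategy is not optimal.

No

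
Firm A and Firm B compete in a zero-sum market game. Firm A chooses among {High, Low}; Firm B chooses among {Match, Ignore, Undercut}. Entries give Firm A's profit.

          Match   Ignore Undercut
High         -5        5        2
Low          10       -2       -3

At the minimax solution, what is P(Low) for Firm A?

Row minima: High → -5, Low → -3; maximin = -3.
Column maxima: Match → 10, Ignore → 5, Undercut → 2; minimax = 2.
-3 ≠ 2, so there is no saddle point; optimal play is mixed.
Ignore is strictly dominated by Undercut (it gives Firm A strictly more in every row), so Firm B never plays it.
On the remaining 2×2 (High, Low vs Match, Undercut):
Let Firm A play High with probability p. Expected payoff against Match: (-5)p + 10(1−p) = −15p + 10; against Undercut: 2p + (-3)(1−p) = 5p − 3.
Setting these equal: −15p + 10 = 5p − 3 ⇒ −20p = -13 ⇒ p = 13/20, and the value is (-15)·(13/20) + 10 = 1/4.
For Firm B: with q = P(Match), equating High's and Low's payoffs gives −7q + 2 = 13q − 3 ⇒ q = 1/4.

7/20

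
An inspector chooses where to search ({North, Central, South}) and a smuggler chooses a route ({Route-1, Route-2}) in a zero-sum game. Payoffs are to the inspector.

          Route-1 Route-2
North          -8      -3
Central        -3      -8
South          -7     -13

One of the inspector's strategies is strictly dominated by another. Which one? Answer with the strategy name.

Central gives a strictly higher payoff than South against every column: -3 > -7, -8 > -13.
So South is strictly dominated and the inspector never plays it.

South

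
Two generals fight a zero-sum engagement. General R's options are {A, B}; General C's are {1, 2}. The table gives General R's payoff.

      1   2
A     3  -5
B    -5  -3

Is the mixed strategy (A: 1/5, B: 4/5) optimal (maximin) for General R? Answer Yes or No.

Yes

Against 1 this mix gives (1/5)·3 + (4/5)·(-5) = -17/5.
Against 2 this mix gives (1/5)·(-5) + (4/5)·(-3) = -17/5.
All of General C's active replies (1, 2) yield -17/5, and no column does worse for General R. The mix makes General C indifferent and guarantees -17/5, so it is optimal.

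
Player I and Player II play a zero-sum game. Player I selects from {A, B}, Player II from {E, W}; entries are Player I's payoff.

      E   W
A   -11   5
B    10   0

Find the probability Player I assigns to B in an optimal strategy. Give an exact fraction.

Row minima: A → -11, B → 0; maximin = 0.
Column maxima: E → 10, W → 5; minimax = 5.
0 ≠ 5, so there is no saddle point; optimal play is mixed.
Let Player I play A with probability p. Expected payoff against E: (-11)p + 10(1−p) = −21p + 10; against W: 5p + 0(1−p) = 5p.
Setting these equal: −21p + 10 = 5p ⇒ −26p = -10 ⇒ p = 5/13, and the value is (-21)·(5/13) + 10 = 25/13.
For Player II: with q = P(E), equating A's and B's payoffs gives −16q + 5 = 10q ⇒ q = 5/26.

8/13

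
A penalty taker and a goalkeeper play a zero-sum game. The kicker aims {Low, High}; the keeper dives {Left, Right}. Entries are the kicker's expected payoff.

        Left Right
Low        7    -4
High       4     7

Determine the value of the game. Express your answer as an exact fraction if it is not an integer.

Row minima: Low → -4, High → 4; maximin = 4.
Column maxima: Left → 7, Right → 7; minimax = 7.
4 ≠ 7, so there is no saddle point; optimal play is mixed.
Let the kicker play Low with probability p. Expected payoff against Left: 7p + 4(1−p) = 3p + 4; against Right: (-4)p + 7(1−p) = −11p + 7.
Setting these equal: 3p + 4 = −11p + 7 ⇒ 14p = 3 ⇒ p = 3/14, and the value is (3)·(3/14) + 4 = 65/14.
For the keeper: with q = P(Left), equating Low's and High's payoffs gives 11q − 4 = −3q + 7 ⇒ q = 11/14.

65/14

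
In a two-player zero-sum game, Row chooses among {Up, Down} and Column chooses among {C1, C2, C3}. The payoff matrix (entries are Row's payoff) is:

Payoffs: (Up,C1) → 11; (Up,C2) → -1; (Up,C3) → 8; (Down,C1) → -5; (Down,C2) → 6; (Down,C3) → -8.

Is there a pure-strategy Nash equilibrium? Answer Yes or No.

No

Row minima: Up → -1, Down → -8; maximin = -1.
Column maxima: C1 → 11, C2 → 6, C3 → 8; minimax = 6.
-1 ≠ 6, so no pure-strategy equilibrium exists.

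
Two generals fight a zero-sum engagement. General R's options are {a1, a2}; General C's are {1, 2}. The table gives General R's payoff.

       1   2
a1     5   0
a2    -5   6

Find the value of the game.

Row minima: a1 → 0, a2 → -5; maximin = 0.
Column maxima: 1 → 5, 2 → 6; minimax = 5.
0 ≠ 5, so there is no saddle point; optimal play is mixed.
Let General R play a1 with probability p. Expected payoff against 1: 5p + (-5)(1−p) = 10p − 5; against 2: 0p + 6(1−p) = −6p + 6.
Setting these equal: 10p − 5 = −6p + 6 ⇒ 16p = 11 ⇒ p = 11/16, and the value is (10)·(11/16) − 5 = 15/8.
For General C: with q = P(1), equating a1's and a2's payoffs gives 5q = −11q + 6 ⇒ q = 3/8.

15/8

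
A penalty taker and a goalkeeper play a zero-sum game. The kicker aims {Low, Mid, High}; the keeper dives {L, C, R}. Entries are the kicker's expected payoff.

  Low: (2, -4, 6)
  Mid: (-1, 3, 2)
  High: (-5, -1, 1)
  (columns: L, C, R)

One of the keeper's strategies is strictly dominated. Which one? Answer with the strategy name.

L holds the kicker's payoff strictly below R in every row: 2 < 6, -1 < 2, -5 < 1.
So R is strictly dominated for the keeper.

R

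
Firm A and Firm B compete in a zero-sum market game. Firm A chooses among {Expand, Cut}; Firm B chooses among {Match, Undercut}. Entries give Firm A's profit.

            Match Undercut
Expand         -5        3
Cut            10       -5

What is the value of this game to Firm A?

5/23

Row minima: Expand → -5, Cut → -5; maximin = -5.
Column maxima: Match → 10, Undercut → 3; minimax = 3.
-5 ≠ 3, so there is no saddle point; optimal play is mixed.
Let Firm A play Expand with probability p. Expected payoff against Match: (-5)p + 10(1−p) = −15p + 10; against Undercut: 3p + (-5)(1−p) = 8p − 5.
Setting these equal: −15p + 10 = 8p − 5 ⇒ −23p = -15 ⇒ p = 15/23, and the value is (-15)·(15/23) + 10 = 5/23.
For Firm B: with q = P(Match), equating Expand's and Cut's payoffs gives −8q + 3 = 15q − 5 ⇒ q = 8/23.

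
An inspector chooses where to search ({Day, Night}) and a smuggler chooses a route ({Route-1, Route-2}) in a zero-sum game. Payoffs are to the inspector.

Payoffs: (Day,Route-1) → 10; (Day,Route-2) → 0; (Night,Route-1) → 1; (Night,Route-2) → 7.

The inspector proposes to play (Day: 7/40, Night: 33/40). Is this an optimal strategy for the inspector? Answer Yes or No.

Against Route-1 this mix gives (7/40)·10 + (33/40)·1 = 103/40.
Against Route-2 this mix gives (7/40)·0 + (33/40)·7 = 231/40.
The smuggler will play Route-1, holding the inspector to 103/40. Shifting weight toward the row that does better against Route-1 would raise this floor (the equalizing mix achieves 35/8 against both Route-1 and Route-2), so the proposed strategy is not optimal.

No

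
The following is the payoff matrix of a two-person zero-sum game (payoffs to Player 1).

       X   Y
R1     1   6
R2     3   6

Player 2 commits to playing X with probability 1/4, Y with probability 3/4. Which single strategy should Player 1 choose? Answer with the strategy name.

Expected payoff of R1: (1/4)·1 + (3/4)·6 = 19/4.
Expected payoff of R2: (1/4)·3 + (3/4)·6 = 21/4.
The largest is 21/4, so Player 1's best response is R2.

R2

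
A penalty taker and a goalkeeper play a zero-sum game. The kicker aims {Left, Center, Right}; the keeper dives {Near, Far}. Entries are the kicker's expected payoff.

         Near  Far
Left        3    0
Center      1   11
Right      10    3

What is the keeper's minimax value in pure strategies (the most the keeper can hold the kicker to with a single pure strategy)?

Column maxima: Near → 10, Far → 11.
The smallest of these is 10.

10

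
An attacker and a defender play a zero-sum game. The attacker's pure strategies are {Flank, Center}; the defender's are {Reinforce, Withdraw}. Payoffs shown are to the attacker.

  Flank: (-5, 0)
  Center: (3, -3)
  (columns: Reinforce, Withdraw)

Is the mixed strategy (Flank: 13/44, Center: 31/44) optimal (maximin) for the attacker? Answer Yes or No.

Against Reinforce this mix gives (13/44)·(-5) + (31/44)·3 = 7/11.
Against Withdraw this mix gives (13/44)·0 + (31/44)·(-3) = -93/44.
The defender will play Withdraw, holding the attacker to -93/44. Shifting weight toward the row that does better against Withdraw would raise this floor (the equalizing mix achieves -15/11 against both Withdraw and Reinforce), so the proposed strategy is not optimal.

No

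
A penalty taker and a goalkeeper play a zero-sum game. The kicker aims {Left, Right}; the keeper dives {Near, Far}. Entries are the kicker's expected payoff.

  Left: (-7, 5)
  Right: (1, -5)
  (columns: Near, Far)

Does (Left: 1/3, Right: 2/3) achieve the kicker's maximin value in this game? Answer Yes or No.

Against Near this mix gives (1/3)·(-7) + (2/3)·1 = -5/3.
Against Far this mix gives (1/3)·5 + (2/3)·(-5) = -5/3.
All of the keeper's active replies (Near, Far) yield -5/3, and no column does worse for the kicker. The mix makes the keeper indifferent and guarantees -5/3, so it is optimal.

Yes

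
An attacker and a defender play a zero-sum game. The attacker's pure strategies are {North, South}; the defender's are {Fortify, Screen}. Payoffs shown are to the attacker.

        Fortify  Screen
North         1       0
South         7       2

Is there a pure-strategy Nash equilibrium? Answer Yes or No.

Row minima: North → 0, South → 2; maximin = 2.
Column maxima: Fortify → 7, Screen → 2; minimax = 2.
maximin = minimax = 2, so a saddle point exists.

Yes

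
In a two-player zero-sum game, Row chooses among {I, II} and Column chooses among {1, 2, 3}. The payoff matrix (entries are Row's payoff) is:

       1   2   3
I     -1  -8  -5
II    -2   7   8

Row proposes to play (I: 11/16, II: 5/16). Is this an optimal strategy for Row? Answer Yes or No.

No

Against 1 this mix gives (11/16)·(-1) + (5/16)·(-2) = -21/16.
Against 2 this mix gives (11/16)·(-8) + (5/16)·7 = -53/16.
Against 3 this mix gives (11/16)·(-5) + (5/16)·8 = -15/16.
Column will play 2, holding Row to -53/16. Shifting weight toward the row that does better against 2 would raise this floor (the equalizing mix achieves -23/16 against both 2 and 1), so the proposed strategy is not optimal.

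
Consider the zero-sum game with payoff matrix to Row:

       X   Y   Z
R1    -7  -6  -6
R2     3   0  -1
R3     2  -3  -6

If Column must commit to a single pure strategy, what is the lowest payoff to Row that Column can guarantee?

-1

Column maxima: X → 3, Y → 0, Z → -1.
The smallest of these is -1.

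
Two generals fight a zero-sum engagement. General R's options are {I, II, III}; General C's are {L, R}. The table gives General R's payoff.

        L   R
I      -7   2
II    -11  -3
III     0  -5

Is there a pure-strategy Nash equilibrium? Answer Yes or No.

No

Row minima: I → -7, II → -11, III → -5; maximin = -5.
Column maxima: L → 0, R → 2; minimax = 0.
-5 ≠ 0, so no pure-strategy equilibrium exists.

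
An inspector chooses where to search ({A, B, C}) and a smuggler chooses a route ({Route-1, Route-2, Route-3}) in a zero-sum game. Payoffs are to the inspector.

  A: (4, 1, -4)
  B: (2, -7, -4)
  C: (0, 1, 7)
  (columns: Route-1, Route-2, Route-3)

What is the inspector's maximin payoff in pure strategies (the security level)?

0

Row minima: A → -4, B → -7, C → 0.
The best of these is 0.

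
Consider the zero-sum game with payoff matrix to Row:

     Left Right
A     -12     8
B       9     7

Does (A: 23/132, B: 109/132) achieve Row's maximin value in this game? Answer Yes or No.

Against Left this mix gives (23/132)·(-12) + (109/132)·9 = 235/44.
Against Right this mix gives (23/132)·8 + (109/132)·7 = 947/132.
Column will play Left, holding Row to 235/44. Shifting weight toward the row that does better against Left would raise this floor (the equalizing mix achieves 78/11 against both Left and Right), so the proposed strategy is not optimal.

No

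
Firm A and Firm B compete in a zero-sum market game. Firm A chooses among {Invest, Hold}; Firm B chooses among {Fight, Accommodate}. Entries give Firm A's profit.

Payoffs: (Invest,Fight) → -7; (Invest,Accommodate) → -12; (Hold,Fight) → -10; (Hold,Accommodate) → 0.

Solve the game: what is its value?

-8

Row minima: Invest → -12, Hold → -10; maximin = -10.
Column maxima: Fight → -7, Accommodate → 0; minimax = -7.
-10 ≠ -7, so there is no saddle point; optimal play is mixed.
Let Firm A play Invest with probability p. Expected payoff against Fight: (-7)p + (-10)(1−p) = 3p − 10; against Accommodate: (-12)p + 0(1−p) = −12p.
Setting these equal: 3p − 10 = −12p ⇒ 15p = 10 ⇒ p = 2/3, and the value is (3)·(2/3) − 10 = -8.
For Firm B: with q = P(Fight), equating Invest's and Hold's payoffs gives 5q − 12 = −10q ⇒ q = 4/5.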